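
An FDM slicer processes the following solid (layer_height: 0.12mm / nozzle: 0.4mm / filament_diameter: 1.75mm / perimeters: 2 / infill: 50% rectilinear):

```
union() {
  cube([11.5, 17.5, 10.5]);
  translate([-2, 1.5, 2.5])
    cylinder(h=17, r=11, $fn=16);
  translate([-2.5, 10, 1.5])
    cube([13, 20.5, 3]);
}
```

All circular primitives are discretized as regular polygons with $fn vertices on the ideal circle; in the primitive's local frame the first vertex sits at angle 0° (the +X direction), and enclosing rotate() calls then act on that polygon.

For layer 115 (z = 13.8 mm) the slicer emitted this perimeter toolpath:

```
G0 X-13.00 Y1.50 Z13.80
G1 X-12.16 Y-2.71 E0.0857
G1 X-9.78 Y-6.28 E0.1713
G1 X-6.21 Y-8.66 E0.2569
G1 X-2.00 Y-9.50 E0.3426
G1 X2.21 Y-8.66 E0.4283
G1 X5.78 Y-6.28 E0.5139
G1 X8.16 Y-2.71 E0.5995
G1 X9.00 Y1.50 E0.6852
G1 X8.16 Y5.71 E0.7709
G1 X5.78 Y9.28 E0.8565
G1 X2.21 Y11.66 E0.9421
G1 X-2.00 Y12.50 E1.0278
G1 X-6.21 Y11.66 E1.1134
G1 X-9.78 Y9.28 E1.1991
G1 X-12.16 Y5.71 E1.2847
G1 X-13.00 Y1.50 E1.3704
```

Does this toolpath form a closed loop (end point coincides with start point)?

yes

Start point (G0): (-13.00, 1.50). End point (last G1): the path returns to the start — closed.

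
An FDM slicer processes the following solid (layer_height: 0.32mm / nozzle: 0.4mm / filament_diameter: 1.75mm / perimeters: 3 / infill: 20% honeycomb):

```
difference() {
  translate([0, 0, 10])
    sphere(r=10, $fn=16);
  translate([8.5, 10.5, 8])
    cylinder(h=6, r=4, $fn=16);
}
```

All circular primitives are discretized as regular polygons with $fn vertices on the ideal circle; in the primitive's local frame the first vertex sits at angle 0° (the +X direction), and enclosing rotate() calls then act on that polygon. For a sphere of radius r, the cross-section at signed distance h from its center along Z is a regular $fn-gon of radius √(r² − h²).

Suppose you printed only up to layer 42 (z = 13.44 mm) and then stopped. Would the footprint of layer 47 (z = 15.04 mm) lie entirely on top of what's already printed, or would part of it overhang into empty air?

entirely on top

Compare the two slices. At z = 13.44: the r=10 sphere contributes a regular 16-gon of circumradius √(10²−3.44²) = 9.390 (area = (16/2)·9.390²·sin(360°/16) = 269.92 mm²); the r=4 cylinder at (8.5, 10.5) gives a regular 16-gon of circumradius 4 (constant along its height) (area = (16/2)·4.000²·sin(360°/16) = 48.98 mm²); After the difference (first − rest): starting from the r=10 sphere (269.92 mm²), the r=4 cylinder at (8.5, 10.5) misses the remaining region (no effect) — area = 269.92 mm². At z = 15.04: the r=10 sphere contributes a regular 16-gon of circumradius √(10²−5.04²) = 8.637 (area = (16/2)·8.637²·sin(360°/16) = 228.38 mm²); the cylinder at (8.5, 10.5) is absent (z outside [8, 14]); Taking the first minus the rest: none of the subtracted shapes is present at this height, so the r=10 sphere is unchanged — area = 228.38 mm². Checking containment: the cross-section at z = 15.04 is a subset of the cross-section at z = 13.44.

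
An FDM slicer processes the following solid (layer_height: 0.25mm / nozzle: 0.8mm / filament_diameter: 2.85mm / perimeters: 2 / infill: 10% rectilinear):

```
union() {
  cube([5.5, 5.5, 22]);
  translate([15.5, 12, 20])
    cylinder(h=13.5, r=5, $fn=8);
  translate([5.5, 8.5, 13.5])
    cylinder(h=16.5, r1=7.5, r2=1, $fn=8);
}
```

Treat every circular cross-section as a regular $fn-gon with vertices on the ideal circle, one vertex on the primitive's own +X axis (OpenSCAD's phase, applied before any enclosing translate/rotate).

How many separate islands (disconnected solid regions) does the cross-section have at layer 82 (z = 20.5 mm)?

2

At z = 20.5 mm: the 5.5×5.5 cube contributes its full rectangle; the cylinder at (15.5, 12): section is a regular 8-gon, circumradius r=5; the cone at (5.5, 8.5) (r1=7.5→r2=1) has section circumradius 4.742 here — a regular 8-gon; Merging all regions: the regions partially overlap (shared area 3.54 mm²), so overlapping operands fuse into one piece — 2 connected regions. Overall, the cross-section has 2 separate islands. Island count = 2.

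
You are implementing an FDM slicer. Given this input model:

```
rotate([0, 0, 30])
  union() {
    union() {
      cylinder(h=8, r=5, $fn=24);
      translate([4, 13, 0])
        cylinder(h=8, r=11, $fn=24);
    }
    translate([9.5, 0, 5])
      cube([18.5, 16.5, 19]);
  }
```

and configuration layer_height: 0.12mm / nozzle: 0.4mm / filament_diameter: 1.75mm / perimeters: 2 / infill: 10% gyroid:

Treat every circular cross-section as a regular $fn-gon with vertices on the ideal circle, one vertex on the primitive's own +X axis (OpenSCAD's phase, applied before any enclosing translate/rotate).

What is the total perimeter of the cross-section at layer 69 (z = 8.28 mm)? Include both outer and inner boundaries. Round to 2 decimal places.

At z = 8.28 mm: the cylinder is not intersected at this z (z outside [0, 8]); the cylinder at (4, 13) is not intersected at this z (z outside [0, 8]); Taking the union: nothing is present at this height; the cube at (9.5, 0) is present — its section is the full 18.5×16.5 rectangle (perimeter 70.00 mm); Combining (union): only the 18.5×16.5 cube at (9.5, 0) is present, so the union is just that shape — boundary = 70.00 mm; (whole slice rotated 30° about Z — lengths, areas and connectivity unchanged). Overall, the cross-section is a single solid region. Total boundary length (outer) = 70.00 mm.

70.00 mm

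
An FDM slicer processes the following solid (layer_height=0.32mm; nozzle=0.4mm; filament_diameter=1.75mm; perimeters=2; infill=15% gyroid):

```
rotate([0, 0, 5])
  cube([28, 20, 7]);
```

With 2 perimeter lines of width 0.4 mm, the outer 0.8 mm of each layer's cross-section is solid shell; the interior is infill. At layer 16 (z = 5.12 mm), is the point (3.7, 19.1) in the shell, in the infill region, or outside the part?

infill

At z = 5.12 mm: the 28×20 cube contributes its full rectangle; (rotated 5° about Z; rotation is an isometry so areas/perimeters/island counts are preserved). Overall, the cross-section is a single solid region. Undo the 5° rotation: the query point maps to (5.351, 18.705) in the un-rotated model frame. The nearest boundary edge runs (28.00, 20.00)→(0.00, 20.00); distance from the point to it = 1.30 mm. The point is inside the cross-section and 1.30 mm from the nearest boundary — more than the 0.8 mm shell width (2 × 0.4), so it's in the infill interior.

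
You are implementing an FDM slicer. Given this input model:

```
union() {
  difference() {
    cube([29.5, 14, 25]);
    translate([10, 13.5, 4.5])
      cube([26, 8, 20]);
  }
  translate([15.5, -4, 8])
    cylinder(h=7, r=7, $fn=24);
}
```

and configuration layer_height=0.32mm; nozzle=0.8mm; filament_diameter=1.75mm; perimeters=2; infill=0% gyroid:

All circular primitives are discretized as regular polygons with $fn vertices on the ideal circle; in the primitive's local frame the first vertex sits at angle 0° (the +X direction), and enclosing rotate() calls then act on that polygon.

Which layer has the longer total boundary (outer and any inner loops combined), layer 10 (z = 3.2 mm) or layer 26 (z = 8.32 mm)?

layer 26 (z = 8.32 mm)

Layer 10 (z = 3.2): the cube is present — its section is the full 29.5×14 rectangle (perimeter 87.00 mm); the cube at (10, 13.5) does not reach this height (z outside [4.5, 24.5]); Taking the first minus the rest: none of the subtracted shapes is present at this height, so the 29.5×14 cube is unchanged — boundary = 87.00 mm; the cylinder at (15.5, -4) does not reach this height (z outside [8, 15]); Merging all regions: only that combined region is present, so the union is just that shape — boundary = 87.00 mm. So its perimeter = 87.00 mm. Layer 26 (z = 8.32): the 29.5×14 cube contributes its full rectangle (perimeter 87.00 mm); the cube at (10, 13.5) is present — its section is the full 26×8 rectangle (perimeter 68.00 mm); After the difference (first − rest): starting from the 29.5×14 cube, the 26×8 cube at (10, 13.5) partially overlaps it — only the 9.75 mm² overlap (of its 208.00 mm²) is removed, clipping the outline — boundary = 87.00 mm; the r=7 cylinder at (15.5, -4) gives a regular 24-gon of circumradius 7 (constant along its height) (perimeter = 2·24·7.000·sin(180°/24) = 43.86 mm); Combining (union): the regions partially overlap (shared area 23.64 mm²), so the edge portions inside another operand are dropped and the merged outline is re-measured after clipping — boundary = 106.14 mm. So its perimeter = 106.14 mm. Layer 26 is larger (106.14 vs 87.00 mm).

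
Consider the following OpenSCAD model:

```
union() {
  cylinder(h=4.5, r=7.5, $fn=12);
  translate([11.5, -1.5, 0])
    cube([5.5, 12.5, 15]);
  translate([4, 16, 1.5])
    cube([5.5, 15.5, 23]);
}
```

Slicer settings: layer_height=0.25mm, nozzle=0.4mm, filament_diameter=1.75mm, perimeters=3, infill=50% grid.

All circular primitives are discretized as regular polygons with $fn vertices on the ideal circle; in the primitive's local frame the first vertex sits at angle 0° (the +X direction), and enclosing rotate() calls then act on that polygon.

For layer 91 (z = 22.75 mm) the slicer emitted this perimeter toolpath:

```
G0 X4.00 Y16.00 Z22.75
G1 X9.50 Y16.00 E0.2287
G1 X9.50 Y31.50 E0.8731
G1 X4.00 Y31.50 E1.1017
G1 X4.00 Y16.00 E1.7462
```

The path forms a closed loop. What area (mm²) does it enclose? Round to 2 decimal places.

Apply the shoelace formula to the sequence of (X, Y) vertices; enclosed area = 85.25 mm².

85.25 mm²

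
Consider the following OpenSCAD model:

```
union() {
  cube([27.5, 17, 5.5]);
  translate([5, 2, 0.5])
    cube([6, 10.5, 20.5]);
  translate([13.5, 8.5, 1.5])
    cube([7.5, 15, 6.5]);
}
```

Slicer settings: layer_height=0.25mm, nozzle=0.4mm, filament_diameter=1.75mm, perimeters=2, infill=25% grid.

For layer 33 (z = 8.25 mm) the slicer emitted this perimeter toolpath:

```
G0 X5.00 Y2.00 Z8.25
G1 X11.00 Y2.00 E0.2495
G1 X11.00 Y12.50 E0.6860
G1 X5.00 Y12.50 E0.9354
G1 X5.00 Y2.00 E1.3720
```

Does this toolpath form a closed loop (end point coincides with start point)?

yes

Start point (G0): (5.00, 2.00). End point (last G1): the path returns to the start — closed.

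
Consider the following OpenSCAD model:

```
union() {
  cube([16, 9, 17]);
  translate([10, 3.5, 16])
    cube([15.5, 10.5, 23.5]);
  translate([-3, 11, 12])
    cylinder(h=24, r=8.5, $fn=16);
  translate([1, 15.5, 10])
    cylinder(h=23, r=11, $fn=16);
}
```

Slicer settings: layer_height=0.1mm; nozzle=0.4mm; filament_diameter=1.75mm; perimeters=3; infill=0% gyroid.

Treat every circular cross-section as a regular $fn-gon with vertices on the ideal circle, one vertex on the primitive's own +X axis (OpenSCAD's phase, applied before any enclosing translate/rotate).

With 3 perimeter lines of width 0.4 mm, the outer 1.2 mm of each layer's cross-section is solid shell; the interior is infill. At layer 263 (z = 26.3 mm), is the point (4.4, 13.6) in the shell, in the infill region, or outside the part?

infill

At z = 26.3 mm: the cube does not reach this height (z outside [0, 17]); the cube at (10, 3.5) is present — its section is the full 15.5×10.5 rectangle; the r=8.5 cylinder at (-3, 11) contributes a regular 16-gon of circumradius 8.5; the r=11 cylinder at (1, 15.5) gives a regular 16-gon of circumradius 11 (constant along its height); Merging all regions: the regions partially overlap (shared area 176.47 mm²), so overlapping operands fuse into one piece — 1 connected region. Overall, the cross-section is a single solid region. The nearest boundary edge runs (10.00, 3.50)→(10.00, 9.55); distance from the point to it = 6.91 mm. The point is inside the cross-section and 6.91 mm from the nearest boundary — more than the 1.2 mm shell width (3 × 0.4), so it's in the infill interior.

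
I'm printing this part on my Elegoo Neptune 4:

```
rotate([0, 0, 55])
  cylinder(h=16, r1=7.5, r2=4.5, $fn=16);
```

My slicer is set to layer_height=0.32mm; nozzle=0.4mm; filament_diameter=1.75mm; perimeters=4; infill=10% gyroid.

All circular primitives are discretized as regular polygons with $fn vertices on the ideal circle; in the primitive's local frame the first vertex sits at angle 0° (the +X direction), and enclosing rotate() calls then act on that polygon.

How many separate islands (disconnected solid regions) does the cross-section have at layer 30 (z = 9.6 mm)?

At z = 9.6 mm: the cone contributes a regular 16-gon of circumradius 5.700 (interpolated between r1=7.5 and r2=4.5 at t=0.600); (whole slice rotated 55° about Z — lengths, areas and connectivity unchanged). Overall, the cross-section is a single solid region. Island count = 1.

1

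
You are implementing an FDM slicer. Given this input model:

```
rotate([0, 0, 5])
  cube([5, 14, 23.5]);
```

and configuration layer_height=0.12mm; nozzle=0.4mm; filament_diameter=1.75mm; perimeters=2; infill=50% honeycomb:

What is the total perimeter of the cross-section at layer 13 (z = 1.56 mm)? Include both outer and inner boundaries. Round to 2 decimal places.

38.00 mm

At z = 1.56 mm: the 5×14 cube contributes its full rectangle (perimeter 38.00 mm); (rotated 5° about Z; rotation is an isometry so areas/perimeters/island counts are preserved). Overall, the cross-section is a single solid region. Total boundary length (outer) = 38.00 mm.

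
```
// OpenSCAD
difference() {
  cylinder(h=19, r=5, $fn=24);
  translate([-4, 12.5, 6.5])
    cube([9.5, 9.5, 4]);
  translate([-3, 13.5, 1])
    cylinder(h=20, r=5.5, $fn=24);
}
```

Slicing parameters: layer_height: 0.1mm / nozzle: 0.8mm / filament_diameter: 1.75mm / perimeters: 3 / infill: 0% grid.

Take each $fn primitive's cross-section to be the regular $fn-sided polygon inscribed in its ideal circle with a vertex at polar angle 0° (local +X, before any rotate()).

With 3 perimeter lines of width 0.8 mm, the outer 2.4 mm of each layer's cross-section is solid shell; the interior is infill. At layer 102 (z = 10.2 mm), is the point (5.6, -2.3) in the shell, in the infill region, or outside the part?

outside

At z = 10.2 mm: the r=5 cylinder gives a regular 24-gon of circumradius 5 (constant along its height); the 9.5×9.5 cube at (-4, 12.5) contributes its full rectangle; the cylinder at (-3, 13.5): section is a regular 24-gon, circumradius r=5.5; Taking the first minus the rest: starting from the r=5 cylinder, the 9.5×9.5 cube at (-4, 12.5) misses the remaining region (no effect); the r=5.5 cylinder at (-3, 13.5) misses the remaining region (no effect) — 1 connected region. Overall, the cross-section is a single solid region. The nearest boundary edge runs (4.83, -1.29)→(4.33, -2.50); distance from the point to it = 1.10 mm. The point is not inside any of the regions above, so it lies outside the cross-section (1.10 mm from the nearest boundary).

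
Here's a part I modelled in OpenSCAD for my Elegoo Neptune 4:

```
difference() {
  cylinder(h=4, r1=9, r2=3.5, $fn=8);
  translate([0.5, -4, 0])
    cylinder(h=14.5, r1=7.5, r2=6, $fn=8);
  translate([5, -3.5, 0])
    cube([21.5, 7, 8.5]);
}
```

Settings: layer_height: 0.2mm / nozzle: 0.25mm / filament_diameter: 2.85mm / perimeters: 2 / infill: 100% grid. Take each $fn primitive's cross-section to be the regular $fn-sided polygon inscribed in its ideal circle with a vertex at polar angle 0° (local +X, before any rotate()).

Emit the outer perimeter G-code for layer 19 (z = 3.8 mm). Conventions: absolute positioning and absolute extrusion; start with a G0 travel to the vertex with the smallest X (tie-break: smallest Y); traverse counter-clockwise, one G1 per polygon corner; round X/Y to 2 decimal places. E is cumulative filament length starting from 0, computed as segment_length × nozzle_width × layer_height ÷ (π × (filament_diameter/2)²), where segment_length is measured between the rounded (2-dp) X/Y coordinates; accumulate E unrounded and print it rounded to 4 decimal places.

At z = 3.8 mm: the cone contributes a regular 8-gon of circumradius 3.775 (interpolated between r1=9 and r2=3.5 at t=0.950); the cone at (0.5, -4) (r1=7.5→r2=6) has section circumradius 7.107 here — a regular 8-gon; the cube at (5, -3.5) is present — its section is the full 21.5×7 rectangle; After the difference (first − rest): starting from the cone, the cone at (0.5, -4) partially overlaps it — only the 36.39 mm² overlap (of its 142.86 mm²) is removed, clipping the outline; the 21.5×7 cube at (5, -3.5) misses the remaining region (no effect) — 1 connected region. The outline is a single polygon with 6 vertices. Extrusion per mm of travel: 0.25 × 0.2 / (π × 1.425²) = 0.007838. Accumulating E over each segment gives final E = 0.1101.

G0 X-3.11 Y1.61 Z3.80
G1 X0.50 Y3.11 E0.0306
G1 X2.90 Y2.11 E0.0510
G1 X2.67 Y2.67 E0.0558
G1 X0.00 Y3.78 E0.0784
G1 X-2.67 Y2.67 E0.1011
G1 X-3.11 Y1.61 E0.1101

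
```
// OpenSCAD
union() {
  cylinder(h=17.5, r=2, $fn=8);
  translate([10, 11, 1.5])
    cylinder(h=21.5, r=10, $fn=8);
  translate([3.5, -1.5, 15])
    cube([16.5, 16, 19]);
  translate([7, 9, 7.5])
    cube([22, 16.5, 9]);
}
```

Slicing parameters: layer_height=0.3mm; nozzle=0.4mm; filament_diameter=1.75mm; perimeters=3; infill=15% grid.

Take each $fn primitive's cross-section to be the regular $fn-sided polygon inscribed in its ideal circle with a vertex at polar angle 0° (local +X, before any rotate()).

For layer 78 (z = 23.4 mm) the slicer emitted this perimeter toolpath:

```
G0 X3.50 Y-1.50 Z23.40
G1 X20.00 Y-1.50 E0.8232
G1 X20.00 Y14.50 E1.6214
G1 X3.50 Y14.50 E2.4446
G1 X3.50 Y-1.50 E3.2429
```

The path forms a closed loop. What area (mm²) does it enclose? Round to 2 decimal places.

264.00 mm²

Apply the shoelace formula to the sequence of (X, Y) vertices; enclosed area = 264.00 mm².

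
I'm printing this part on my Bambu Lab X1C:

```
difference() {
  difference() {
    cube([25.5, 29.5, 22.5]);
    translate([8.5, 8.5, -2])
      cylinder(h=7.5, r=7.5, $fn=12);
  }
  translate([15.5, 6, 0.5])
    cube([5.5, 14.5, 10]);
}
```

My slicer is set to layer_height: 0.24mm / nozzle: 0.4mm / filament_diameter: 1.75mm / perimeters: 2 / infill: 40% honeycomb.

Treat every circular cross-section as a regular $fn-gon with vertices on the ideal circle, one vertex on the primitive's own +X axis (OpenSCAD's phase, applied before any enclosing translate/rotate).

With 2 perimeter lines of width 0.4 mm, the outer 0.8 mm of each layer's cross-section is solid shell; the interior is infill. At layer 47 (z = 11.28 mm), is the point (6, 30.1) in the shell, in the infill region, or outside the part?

At z = 11.28 mm: the 25.5×29.5 cube contributes its full rectangle; the cylinder at (8.5, 8.5) does not reach this height (z outside [-2, 5.5]); Taking the first minus the rest: none of the subtracted shapes is present at this height, so the 25.5×29.5 cube is unchanged — 1 connected region; the cube at (15.5, 6) is absent (z outside [0.5, 10.5]); Taking the first minus the rest: none of the subtracted shapes is present at this height, so that combined region is unchanged — 1 connected region. Overall, the cross-section is a single solid region. The nearest boundary edge runs (25.50, 29.50)→(0.00, 29.50); distance from the point to it = 0.60 mm. The point is not inside any of the regions above, so it lies outside the cross-section (0.60 mm from the nearest boundary).

outside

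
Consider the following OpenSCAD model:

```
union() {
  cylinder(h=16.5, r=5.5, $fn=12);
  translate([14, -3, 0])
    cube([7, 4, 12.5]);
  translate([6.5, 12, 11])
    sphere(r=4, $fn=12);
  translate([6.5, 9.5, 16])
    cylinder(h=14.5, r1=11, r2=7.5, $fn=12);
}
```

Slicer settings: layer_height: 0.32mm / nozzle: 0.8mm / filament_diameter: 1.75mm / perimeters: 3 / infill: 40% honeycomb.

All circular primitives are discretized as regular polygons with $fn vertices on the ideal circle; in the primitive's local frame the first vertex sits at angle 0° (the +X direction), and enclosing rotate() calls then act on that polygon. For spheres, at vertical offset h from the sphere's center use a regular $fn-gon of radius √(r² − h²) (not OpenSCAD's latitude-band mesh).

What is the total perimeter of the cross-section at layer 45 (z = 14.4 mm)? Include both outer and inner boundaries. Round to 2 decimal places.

At z = 14.4 mm: the r=5.5 cylinder contributes a regular 12-gon of circumradius 5.5 (perimeter = 2·12·5.500·sin(180°/12) = 34.16 mm); the cube at (14, -3) is absent (z outside [0, 12.5]); the sphere at (6.5, 12): section is a regular 12-gon, circumradius = √(r²−h²) = √(4²−3.4²) = 2.107 (perimeter = 2·12·2.107·sin(180°/12) = 13.09 mm); the cone at (6.5, 9.5) is absent (z outside [16, 30.5]); Taking the union: the 2 present regions are separate (no shared area or edge), so areas and boundary lengths simply add and each stays a separate island — boundary = 47.25 mm. Overall, the cross-section has 2 separate islands. Total boundary length (outer) = 47.25 mm.

47.25 mm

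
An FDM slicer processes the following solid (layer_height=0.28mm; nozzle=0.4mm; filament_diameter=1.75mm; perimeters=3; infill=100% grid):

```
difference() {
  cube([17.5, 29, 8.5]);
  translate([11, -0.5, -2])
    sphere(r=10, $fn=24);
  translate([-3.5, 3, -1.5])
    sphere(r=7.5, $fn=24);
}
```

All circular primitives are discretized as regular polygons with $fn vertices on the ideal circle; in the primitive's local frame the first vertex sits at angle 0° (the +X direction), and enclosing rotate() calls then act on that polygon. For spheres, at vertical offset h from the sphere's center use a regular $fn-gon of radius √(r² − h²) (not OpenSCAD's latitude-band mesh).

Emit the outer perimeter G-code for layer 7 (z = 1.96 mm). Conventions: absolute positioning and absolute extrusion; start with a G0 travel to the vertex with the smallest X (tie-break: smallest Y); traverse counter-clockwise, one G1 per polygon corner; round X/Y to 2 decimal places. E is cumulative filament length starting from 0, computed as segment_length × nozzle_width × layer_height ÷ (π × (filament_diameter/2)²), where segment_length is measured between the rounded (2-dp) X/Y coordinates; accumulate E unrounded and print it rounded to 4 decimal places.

At z = 1.96 mm: the 17.5×29 cube contributes its full rectangle; the r=10 sphere at (11, -0.5) contributes a regular 24-gon of circumradius √(10²−3.96²) = 9.183; the sphere at (-3.5, 3): section is a regular 24-gon, circumradius = √(r²−h²) = √(7.5²−3.46²) = 6.654; Subtracting the remaining from the first: starting from the 17.5×29 cube, the r=10 sphere at (11, -0.5) partially overlaps it — only the 111.50 mm² overlap (of its 261.88 mm²) is removed, clipping the outline; the r=7.5 sphere at (-3.5, 3) partially overlaps it — only the 18.48 mm² overlap (of its 137.52 mm²) is removed, clipping the outline — 1 connected region. The outline is a single polygon with 16 vertices. Extrusion per mm of travel: 0.4 × 0.28 / (π × 0.875²) = 0.046564. Accumulating E over each segment gives final E = 3.8863.

G0 X0.00 Y8.63 Z1.96
G1 X1.21 Y7.71 E0.0708
G1 X2.26 Y6.33 E0.1515
G1 X2.93 Y4.72 E0.2327
G1 X3.02 Y4.02 E0.2656
G1 X3.05 Y4.09 E0.2691
G1 X4.51 Y5.99 E0.3807
G1 X6.41 Y7.45 E0.4923
G1 X8.62 Y8.37 E0.6038
G1 X11.00 Y8.68 E0.7155
G1 X13.38 Y8.37 E0.8273
G1 X15.59 Y7.45 E0.9387
G1 X17.49 Y5.99 E1.0503
G1 X17.50 Y5.98 E1.0510
G1 X17.50 Y29.00 E2.1229
G1 X0.00 Y29.00 E2.9378
G1 X0.00 Y8.63 E3.8863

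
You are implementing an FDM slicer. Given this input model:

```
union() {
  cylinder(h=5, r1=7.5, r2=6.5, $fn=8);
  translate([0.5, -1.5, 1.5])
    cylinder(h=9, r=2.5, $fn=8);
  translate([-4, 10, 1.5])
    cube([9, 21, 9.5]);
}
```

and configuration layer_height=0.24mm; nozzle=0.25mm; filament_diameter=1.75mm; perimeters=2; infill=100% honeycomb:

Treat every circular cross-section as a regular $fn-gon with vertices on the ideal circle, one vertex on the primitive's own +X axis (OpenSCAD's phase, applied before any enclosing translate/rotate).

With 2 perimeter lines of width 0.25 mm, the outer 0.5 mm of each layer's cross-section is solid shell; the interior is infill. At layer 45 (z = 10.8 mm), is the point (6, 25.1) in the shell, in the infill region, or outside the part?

At z = 10.8 mm: the cone is not intersected at this z (z outside [0, 5]); the cylinder at (0.5, -1.5) is absent (z outside [1.5, 10.5]); the cube at (-4, 10) (footprint 9×21) is included at this height; Combining (union): only the 9×21 cube at (-4, 10) is present, so the union is just that shape — 1 connected region. Overall, the cross-section is a single solid region. The nearest boundary edge runs (5.00, 10.00)→(5.00, 31.00); distance from the point to it = 1.00 mm. The point is not inside any of the regions above, so it lies outside the cross-section (1.00 mm from the nearest boundary).

outside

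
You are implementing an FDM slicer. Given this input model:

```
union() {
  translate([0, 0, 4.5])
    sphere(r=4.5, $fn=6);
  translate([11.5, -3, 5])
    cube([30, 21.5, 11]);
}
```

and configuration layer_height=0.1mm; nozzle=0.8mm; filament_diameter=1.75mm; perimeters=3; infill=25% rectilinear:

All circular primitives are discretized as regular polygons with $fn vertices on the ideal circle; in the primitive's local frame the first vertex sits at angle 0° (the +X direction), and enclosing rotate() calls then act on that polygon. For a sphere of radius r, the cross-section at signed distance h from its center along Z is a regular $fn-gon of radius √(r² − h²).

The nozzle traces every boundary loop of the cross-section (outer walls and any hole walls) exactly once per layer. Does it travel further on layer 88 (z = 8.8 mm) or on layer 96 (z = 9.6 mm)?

layer 88 (z = 8.8 mm)

Layer 88 (z = 8.8): the sphere: section is a regular 6-gon, circumradius = √(r²−h²) = √(4.5²−4.3²) = 1.327 (perimeter = 2·6·1.327·sin(180°/6) = 7.96 mm); the cube at (11.5, -3) is present — its section is the full 30×21.5 rectangle (perimeter 103.00 mm); Combining (union): the 2 present regions are separate (no shared area or edge), so areas and boundary lengths simply add and each stays a separate island — boundary = 110.96 mm. So its perimeter = 110.96 mm. Layer 96 (z = 9.6): the sphere is not intersected at this z (|z−center|=5.100 > r=4.5); the 30×21.5 cube at (11.5, -3) contributes its full rectangle (perimeter 103.00 mm); Taking the union: only the 30×21.5 cube at (11.5, -3) is present, so the union is just that shape — boundary = 103.00 mm. So its perimeter = 103.00 mm. Layer 88 is larger (110.96 vs 103.00 mm).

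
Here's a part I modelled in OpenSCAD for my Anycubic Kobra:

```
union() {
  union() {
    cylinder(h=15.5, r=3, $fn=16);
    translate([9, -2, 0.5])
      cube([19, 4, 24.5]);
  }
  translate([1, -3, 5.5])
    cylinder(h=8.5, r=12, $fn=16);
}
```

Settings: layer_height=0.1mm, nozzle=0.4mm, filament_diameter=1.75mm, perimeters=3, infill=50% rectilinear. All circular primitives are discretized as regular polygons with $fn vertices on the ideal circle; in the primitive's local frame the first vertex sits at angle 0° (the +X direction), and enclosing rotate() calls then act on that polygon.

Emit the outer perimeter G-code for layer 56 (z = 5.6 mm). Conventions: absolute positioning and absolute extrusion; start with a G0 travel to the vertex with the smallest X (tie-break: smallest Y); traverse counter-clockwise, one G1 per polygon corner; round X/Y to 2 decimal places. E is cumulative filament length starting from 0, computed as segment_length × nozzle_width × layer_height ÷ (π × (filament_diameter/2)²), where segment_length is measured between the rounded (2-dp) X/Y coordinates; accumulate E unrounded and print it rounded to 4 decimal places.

G0 X-11.00 Y-3.00 Z5.60
G1 X-10.09 Y-7.59 E0.0778
G1 X-7.49 Y-11.49 E0.1558
G1 X-3.59 Y-14.09 E0.2337
G1 X1.00 Y-15.00 E0.3115
G1 X5.59 Y-14.09 E0.3894
G1 X9.49 Y-11.49 E0.4673
G1 X12.09 Y-7.59 E0.5452
G1 X13.00 Y-3.00 E0.6231
G1 X12.80 Y-2.00 E0.6400
G1 X28.00 Y-2.00 E0.8928
G1 X28.00 Y2.00 E0.9593
G1 X11.81 Y2.00 E1.2286
G1 X9.49 Y5.49 E1.2983
G1 X5.59 Y8.09 E1.3762
G1 X1.00 Y9.00 E1.4540
G1 X-3.59 Y8.09 E1.5318
G1 X-7.49 Y5.49 E1.6098
G1 X-10.09 Y1.59 E1.6877
G1 X-11.00 Y-3.00 E1.7656

At z = 5.6 mm: the cylinder: section is a regular 16-gon, circumradius r=3; the 19×4 cube at (9, -2) contributes its full rectangle; Taking the union: the 2 present regions are separate (no shared area or edge), so areas and boundary lengths simply add and each stays a separate island — 2 connected regions; the r=12 cylinder at (1, -3) contributes a regular 16-gon of circumradius 12; Merging all regions: the regions partially overlap (shared area 41.13 mm²), so overlapping operands fuse into one piece — 1 connected region. The outline is a single polygon with 19 vertices. Extrusion per mm of travel: 0.4 × 0.1 / (π × 0.875²) = 0.016630. Accumulating E over each segment gives final E = 1.7656.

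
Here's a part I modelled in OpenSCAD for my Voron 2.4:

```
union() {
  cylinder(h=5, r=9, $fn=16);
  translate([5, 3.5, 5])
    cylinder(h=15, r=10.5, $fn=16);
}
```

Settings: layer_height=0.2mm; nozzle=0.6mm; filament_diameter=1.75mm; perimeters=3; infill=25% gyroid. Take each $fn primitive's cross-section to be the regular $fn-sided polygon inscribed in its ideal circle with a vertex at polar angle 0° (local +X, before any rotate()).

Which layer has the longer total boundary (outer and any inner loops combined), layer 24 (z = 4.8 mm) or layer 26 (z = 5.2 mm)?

layer 26 (z = 5.2 mm)

Layer 24 (z = 4.8): the cylinder: section is a regular 16-gon, circumradius r=9 (perimeter = 2·16·9.000·sin(180°/16) = 56.19 mm); the cylinder at (5, 3.5) is absent (z outside [5, 20]); Merging all regions: only the r=9 cylinder is present, so the union is just that shape — boundary = 56.19 mm. So its perimeter = 56.19 mm. Layer 26 (z = 5.2): the cylinder does not reach this height (z outside [0, 5]); the r=10.5 cylinder at (5, 3.5) contributes a regular 16-gon of circumradius 10.5 (perimeter = 2·16·10.500·sin(180°/16) = 65.55 mm); Combining (union): only the r=10.5 cylinder at (5, 3.5) is present, so the union is just that shape — boundary = 65.55 mm. So its perimeter = 65.55 mm. Layer 26 is larger (65.55 vs 56.19 mm).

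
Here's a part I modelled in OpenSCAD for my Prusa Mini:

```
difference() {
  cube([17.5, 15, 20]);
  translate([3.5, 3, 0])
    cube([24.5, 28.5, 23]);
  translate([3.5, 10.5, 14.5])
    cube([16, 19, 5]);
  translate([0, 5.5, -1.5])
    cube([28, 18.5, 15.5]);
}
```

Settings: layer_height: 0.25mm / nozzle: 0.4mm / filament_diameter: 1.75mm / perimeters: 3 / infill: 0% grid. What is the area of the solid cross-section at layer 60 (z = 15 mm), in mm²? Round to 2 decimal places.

94.50 mm²

At z = 15 mm: the cube is present — its section is the full 17.5×15 rectangle (area 262.50 mm²); the cube at (3.5, 3) is present — its section is the full 24.5×28.5 rectangle (area 698.25 mm²); the 16×19 cube at (3.5, 10.5) contributes its full rectangle (area 304.00 mm²); the cube at (0, 5.5) does not reach this height (z outside [-1.5, 14]); Subtracting the remaining from the first: starting from the 17.5×15 cube (262.50 mm²), the 24.5×28.5 cube at (3.5, 3) partially overlaps it — only the 168.00 mm² overlap (of its 698.25 mm²) is removed, clipping the outline; the 16×19 cube at (3.5, 10.5) misses the remaining region (no effect) — area = 94.50 mm². Overall, the cross-section is a single solid region. Net area = 94.50 mm².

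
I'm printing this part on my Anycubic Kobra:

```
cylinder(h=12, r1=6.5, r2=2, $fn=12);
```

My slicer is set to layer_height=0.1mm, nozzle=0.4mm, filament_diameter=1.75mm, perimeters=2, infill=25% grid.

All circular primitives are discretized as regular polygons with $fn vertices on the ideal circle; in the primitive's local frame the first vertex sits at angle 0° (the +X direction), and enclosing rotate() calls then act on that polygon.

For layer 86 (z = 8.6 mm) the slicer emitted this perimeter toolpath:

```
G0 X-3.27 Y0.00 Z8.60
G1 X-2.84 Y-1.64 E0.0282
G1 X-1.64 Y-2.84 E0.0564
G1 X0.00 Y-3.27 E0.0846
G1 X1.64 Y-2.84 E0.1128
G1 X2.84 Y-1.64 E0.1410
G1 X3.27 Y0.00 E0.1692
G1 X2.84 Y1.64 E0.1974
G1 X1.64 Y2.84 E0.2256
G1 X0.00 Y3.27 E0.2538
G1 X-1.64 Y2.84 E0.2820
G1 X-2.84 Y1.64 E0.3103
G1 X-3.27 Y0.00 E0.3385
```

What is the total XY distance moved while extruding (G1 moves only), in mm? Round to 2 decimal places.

Sum the Euclidean lengths of each G1 segment: total = 20.35 mm.

20.35 mm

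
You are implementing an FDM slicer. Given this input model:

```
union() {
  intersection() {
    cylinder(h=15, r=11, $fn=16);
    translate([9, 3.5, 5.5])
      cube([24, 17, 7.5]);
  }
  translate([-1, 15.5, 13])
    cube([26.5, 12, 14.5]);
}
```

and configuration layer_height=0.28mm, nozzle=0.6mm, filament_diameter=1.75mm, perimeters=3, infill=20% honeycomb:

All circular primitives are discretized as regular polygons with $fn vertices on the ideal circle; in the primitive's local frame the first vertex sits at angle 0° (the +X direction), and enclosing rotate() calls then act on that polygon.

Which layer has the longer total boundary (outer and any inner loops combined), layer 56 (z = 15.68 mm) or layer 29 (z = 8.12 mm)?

layer 56 (z = 15.68 mm)

Layer 56 (z = 15.68): the cylinder is not intersected at this z (z outside [0, 15]); the cube at (9, 3.5) is not intersected at this z (z outside [5.5, 13]); After intersecting: at least one operand is absent at this height, so nothing remains; the cube at (-1, 15.5) (footprint 26.5×12) is included at this height (perimeter 77.00 mm); Combining (union): only the 26.5×12 cube at (-1, 15.5) is present, so the union is just that shape — boundary = 77.00 mm. So its perimeter = 77.00 mm. Layer 29 (z = 8.12): the r=11 cylinder gives a regular 16-gon of circumradius 11 (constant along its height) (perimeter = 2·16·11.000·sin(180°/16) = 68.67 mm); the cube at (9, 3.5) (footprint 24×17) is included at this height (perimeter 82.00 mm); Taking the intersection: the 24×17 cube at (9, 3.5) partially overlaps the r=11 cylinder; clipping to the common part keeps 1.89 mm² — boundary = 6.57 mm; the cube at (-1, 15.5) is absent (z outside [13, 27.5]); Merging all regions: only that combined region is present, so the union is just that shape — boundary = 6.57 mm. So its perimeter = 6.57 mm. Layer 56 is larger (77.00 vs 6.57 mm).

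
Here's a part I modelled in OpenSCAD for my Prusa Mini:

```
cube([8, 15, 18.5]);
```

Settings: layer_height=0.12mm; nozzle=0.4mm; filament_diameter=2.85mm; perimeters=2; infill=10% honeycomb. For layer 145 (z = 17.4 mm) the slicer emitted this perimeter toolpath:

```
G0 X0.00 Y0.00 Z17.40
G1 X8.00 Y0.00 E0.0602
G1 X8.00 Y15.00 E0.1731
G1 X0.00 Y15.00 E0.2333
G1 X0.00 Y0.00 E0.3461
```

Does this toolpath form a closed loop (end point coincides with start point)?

Start point (G0): (0.00, 0.00). End point (last G1): the path returns to the start — closed.

yes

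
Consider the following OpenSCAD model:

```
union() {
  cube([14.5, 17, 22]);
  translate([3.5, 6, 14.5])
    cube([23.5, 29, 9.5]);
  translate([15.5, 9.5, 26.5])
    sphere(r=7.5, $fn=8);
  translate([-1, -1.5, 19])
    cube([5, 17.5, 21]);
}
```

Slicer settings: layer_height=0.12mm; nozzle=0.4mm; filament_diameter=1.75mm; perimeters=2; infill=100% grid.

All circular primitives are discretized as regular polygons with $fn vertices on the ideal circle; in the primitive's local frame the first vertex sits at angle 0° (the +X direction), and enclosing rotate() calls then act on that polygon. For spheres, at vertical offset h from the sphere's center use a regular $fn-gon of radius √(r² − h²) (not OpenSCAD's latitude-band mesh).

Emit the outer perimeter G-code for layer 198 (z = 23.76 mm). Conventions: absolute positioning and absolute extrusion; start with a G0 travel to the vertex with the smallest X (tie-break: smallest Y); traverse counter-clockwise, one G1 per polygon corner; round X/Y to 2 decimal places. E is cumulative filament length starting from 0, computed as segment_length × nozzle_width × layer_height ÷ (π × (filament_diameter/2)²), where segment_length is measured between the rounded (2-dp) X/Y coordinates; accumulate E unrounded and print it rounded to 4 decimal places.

At z = 23.76 mm: the cube does not reach this height (z outside [0, 22]); the cube at (3.5, 6) is present — its section is the full 23.5×29 rectangle; the r=7.5 sphere at (15.5, 9.5) contributes a regular 8-gon of circumradius √(7.5²−2.74²) = 6.982; the cube at (-1, -1.5) is present — its section is the full 5×17.5 rectangle; Combining (union): the regions partially overlap (shared area 117.73 mm²), so overlapping operands fuse into one piece — 1 connected region. The outline is a single polygon with 13 vertices. Extrusion per mm of travel: 0.4 × 0.12 / (π × 0.875²) = 0.019956. Accumulating E over each segment gives final E = 2.6290.

G0 X-1.00 Y-1.50 Z23.76
G1 X4.00 Y-1.50 E0.0998
G1 X4.00 Y6.00 E0.2495
G1 X9.97 Y6.00 E0.3686
G1 X10.56 Y4.56 E0.3996
G1 X15.50 Y2.52 E0.5063
G1 X20.44 Y4.56 E0.6130
G1 X21.03 Y6.00 E0.6440
G1 X27.00 Y6.00 E0.7632
G1 X27.00 Y35.00 E1.3419
G1 X3.50 Y35.00 E1.8108
G1 X3.50 Y16.00 E2.1900
G1 X-1.00 Y16.00 E2.2798
G1 X-1.00 Y-1.50 E2.6290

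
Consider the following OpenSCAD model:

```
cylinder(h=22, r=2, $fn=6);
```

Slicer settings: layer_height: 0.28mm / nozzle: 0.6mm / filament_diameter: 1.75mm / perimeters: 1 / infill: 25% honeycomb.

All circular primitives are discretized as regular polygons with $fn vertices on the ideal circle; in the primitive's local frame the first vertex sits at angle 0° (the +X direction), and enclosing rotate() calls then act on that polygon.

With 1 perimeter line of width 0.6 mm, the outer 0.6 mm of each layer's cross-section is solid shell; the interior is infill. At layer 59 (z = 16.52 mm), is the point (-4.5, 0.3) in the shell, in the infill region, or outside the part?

At z = 16.52 mm: the r=2 cylinder contributes a regular 6-gon of circumradius 2. Overall, the cross-section is a single solid region. The nearest boundary edge runs (-1.00, 1.73)→(-2.00, 0.00); distance from the point to it = 2.52 mm. The point is not inside any of the regions above, so it lies outside the cross-section (2.52 mm from the nearest boundary).

outside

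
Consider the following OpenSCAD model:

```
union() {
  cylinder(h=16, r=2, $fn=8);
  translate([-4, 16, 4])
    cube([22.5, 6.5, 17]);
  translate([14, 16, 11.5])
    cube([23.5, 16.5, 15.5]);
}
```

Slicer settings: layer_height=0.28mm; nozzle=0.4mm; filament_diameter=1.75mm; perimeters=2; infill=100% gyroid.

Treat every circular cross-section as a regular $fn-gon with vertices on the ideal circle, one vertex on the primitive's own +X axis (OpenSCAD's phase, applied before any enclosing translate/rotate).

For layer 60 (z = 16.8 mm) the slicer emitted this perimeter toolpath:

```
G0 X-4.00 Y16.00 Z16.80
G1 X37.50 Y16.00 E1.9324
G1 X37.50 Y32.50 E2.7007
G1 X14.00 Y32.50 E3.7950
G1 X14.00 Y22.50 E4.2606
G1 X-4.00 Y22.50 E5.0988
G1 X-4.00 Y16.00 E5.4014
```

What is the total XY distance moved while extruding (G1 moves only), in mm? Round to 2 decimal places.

116.00 mm

Sum the Euclidean lengths of each G1 segment: total = 116.00 mm.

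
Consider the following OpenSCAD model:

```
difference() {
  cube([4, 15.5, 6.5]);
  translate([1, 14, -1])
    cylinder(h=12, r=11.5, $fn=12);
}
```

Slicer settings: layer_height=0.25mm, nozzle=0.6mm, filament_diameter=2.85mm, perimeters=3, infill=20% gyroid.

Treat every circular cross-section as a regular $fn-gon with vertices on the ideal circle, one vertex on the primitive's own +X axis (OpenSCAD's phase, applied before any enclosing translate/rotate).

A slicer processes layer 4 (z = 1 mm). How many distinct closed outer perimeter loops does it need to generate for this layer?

1

At z = 1 mm: the cube (footprint 4×15.5) is included at this height; the r=11.5 cylinder at (1, 14) contributes a regular 12-gon of circumradius 11.5; Taking the first minus the rest: starting from the 4×15.5 cube, the r=11.5 cylinder at (1, 14) partially overlaps it — only the 50.66 mm² overlap (of its 396.75 mm²) is removed, clipping the outline — 1 connected region. The result has 1 disconnected region.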